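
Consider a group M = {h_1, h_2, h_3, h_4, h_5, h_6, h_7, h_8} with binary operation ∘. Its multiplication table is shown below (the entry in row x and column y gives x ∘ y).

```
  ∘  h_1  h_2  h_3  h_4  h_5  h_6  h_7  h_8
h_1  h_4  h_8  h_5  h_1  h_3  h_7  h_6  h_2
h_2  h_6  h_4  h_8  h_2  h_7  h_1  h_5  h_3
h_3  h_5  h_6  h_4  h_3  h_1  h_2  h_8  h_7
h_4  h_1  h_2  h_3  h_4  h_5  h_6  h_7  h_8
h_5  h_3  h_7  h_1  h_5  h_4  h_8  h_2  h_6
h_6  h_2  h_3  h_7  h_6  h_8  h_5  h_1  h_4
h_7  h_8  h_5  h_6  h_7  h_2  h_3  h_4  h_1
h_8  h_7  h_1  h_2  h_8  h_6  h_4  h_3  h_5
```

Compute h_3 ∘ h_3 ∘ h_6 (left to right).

h_6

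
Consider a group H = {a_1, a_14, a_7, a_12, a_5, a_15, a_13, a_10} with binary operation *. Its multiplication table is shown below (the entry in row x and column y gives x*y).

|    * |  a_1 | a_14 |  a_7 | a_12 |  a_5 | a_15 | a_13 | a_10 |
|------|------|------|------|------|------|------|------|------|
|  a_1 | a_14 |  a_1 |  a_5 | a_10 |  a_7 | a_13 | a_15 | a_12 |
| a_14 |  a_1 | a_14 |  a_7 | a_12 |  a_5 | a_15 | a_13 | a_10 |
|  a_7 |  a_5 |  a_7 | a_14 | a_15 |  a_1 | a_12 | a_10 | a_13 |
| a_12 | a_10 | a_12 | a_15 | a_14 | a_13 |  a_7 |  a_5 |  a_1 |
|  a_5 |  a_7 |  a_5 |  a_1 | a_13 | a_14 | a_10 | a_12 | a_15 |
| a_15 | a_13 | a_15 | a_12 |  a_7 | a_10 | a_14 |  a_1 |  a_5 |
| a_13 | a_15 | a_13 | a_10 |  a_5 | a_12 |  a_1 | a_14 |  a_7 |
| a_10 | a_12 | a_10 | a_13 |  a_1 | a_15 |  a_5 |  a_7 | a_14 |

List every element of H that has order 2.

{a_1, a_10, a_12, a_13, a_15, a_5, a_7}

Identity is a_14. Compute the order of each non-identity element by repeated multiplication:
  a_1: a_1 → a_14  (order 2)
  a_7: a_7 → a_14  (order 2)
  a_12: a_12 → a_14  (order 2)
  a_5: a_5 → a_14  (order 2)
  a_15: a_15 → a_14  (order 2)
  a_13: a_13 → a_14  (order 2)
  a_10: a_10 → a_14  (order 2)
Elements of order 2: {a_1, a_10, a_12, a_13, a_15, a_5, a_7}.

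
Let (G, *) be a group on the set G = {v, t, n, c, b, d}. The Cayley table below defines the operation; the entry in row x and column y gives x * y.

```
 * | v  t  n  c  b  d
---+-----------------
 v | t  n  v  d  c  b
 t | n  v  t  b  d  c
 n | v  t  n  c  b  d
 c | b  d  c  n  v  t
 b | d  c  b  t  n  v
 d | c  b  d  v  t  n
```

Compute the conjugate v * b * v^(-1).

d

The identity is n. In row v, the entry n sits in column t, so v^(-1) = t.
v * b = c
c * t = d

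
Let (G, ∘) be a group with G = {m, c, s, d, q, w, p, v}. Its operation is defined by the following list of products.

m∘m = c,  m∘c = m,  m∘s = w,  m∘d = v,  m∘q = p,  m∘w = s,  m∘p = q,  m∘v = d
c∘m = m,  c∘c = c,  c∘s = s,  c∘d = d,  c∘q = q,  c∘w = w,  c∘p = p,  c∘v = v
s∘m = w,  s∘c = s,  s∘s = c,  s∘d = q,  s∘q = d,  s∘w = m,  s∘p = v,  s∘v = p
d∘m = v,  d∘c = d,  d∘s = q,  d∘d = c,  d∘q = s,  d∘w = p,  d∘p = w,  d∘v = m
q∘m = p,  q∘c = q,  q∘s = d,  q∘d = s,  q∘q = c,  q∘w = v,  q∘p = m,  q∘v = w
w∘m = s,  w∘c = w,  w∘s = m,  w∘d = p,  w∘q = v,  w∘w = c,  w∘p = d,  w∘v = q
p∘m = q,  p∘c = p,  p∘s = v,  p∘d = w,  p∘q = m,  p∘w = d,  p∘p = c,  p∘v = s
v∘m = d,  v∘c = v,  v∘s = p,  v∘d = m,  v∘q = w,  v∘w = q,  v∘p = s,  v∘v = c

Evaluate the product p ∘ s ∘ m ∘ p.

w

p ∘ s = v
v ∘ m = d
d ∘ p = w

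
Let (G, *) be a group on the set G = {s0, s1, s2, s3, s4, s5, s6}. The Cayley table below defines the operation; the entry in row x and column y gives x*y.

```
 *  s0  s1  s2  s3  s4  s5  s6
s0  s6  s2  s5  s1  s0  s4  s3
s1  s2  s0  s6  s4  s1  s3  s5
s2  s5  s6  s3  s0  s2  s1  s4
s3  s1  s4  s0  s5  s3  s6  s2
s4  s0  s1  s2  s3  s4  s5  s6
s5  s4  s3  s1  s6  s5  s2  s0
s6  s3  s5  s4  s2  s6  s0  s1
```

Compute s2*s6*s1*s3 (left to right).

s2*s6 = s4
s4*s1 = s1
s1*s3 = s4
(Structurally, G here is isomorphic to the cyclic group Z_7.)

s4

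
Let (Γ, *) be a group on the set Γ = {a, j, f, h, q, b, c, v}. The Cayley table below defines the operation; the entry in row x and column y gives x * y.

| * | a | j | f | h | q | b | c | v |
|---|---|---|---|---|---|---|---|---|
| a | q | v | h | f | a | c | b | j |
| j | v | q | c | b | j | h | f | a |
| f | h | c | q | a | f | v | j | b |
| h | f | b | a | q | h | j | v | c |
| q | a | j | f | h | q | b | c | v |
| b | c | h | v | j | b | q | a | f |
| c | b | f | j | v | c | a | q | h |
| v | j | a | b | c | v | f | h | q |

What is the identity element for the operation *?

The identity e satisfies e * x = x for all x, so its row in the table reproduces the column headers.
Row q reads: a, j, f, h, q, b, c, v — exactly the header order. So q is the identity.

q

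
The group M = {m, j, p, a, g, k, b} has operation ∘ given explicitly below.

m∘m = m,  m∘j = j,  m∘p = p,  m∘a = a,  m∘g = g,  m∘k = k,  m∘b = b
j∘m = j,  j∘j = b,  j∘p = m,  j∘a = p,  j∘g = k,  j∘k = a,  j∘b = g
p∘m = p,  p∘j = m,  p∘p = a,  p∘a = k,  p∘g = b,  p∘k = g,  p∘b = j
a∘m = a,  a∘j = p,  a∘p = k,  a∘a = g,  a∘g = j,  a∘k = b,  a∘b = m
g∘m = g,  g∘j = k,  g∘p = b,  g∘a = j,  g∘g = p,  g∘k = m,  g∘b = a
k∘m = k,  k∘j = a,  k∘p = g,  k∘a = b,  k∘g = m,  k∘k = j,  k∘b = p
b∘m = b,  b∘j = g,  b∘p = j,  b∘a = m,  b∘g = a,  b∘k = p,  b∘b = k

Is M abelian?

Check whether the table is symmetric across its main diagonal.
Every entry (row x, col y) equals the entry (row y, col x), so M is abelian.
(In fact M ≅ the cyclic group Z_7.)

Yes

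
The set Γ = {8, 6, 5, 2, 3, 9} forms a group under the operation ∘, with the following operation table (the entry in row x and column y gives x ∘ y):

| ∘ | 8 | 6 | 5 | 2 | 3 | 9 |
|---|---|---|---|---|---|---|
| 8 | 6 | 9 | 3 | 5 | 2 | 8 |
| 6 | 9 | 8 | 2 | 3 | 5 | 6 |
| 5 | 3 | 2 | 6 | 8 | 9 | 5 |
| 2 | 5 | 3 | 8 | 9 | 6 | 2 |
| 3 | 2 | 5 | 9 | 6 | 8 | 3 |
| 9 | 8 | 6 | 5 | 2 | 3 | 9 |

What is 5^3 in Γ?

5^1 = 5
5^2 = 5 ∘ 5 = 6
5^3 = 6 ∘ 5 = 2

2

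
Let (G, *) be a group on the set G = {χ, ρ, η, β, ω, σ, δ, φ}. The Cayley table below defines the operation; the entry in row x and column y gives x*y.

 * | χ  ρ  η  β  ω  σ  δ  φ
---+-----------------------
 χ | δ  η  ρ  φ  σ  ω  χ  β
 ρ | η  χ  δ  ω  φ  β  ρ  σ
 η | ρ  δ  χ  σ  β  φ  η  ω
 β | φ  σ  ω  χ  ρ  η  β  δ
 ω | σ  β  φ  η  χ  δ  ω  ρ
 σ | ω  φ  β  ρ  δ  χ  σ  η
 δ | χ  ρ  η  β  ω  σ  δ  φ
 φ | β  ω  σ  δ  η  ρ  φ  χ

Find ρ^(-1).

η

First locate the identity: row δ matches the header, so δ is the identity.
Scan row ρ for δ: ρ*η = δ. Hence ρ^(-1) = η.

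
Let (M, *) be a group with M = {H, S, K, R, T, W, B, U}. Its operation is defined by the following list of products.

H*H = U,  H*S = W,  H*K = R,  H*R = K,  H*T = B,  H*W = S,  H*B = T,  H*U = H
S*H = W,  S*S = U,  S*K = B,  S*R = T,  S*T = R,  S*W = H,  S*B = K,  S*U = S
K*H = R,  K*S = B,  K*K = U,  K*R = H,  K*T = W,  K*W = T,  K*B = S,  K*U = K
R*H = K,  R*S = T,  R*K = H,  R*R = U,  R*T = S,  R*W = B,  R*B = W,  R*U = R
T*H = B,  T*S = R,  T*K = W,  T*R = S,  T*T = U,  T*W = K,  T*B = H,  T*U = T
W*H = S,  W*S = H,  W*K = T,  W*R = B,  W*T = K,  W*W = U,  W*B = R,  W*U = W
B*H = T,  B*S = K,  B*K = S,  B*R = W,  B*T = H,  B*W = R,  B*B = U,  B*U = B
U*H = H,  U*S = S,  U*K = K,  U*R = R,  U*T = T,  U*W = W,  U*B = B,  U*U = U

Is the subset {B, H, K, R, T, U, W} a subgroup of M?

No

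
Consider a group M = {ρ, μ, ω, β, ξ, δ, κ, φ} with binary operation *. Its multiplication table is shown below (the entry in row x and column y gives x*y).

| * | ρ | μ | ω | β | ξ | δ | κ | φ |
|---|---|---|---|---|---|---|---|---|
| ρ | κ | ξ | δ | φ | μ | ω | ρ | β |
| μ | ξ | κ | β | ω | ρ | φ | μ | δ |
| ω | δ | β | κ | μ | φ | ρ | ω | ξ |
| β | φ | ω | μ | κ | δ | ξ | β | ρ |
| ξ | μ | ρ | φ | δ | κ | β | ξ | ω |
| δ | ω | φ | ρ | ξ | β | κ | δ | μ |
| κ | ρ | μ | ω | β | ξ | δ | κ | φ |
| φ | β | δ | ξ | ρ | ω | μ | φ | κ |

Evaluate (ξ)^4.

κ

ξ^1 = ξ
ξ^2 = ξ*ξ = κ
ξ^3 = κ*ξ = ξ
ξ^4 = ξ*ξ = κ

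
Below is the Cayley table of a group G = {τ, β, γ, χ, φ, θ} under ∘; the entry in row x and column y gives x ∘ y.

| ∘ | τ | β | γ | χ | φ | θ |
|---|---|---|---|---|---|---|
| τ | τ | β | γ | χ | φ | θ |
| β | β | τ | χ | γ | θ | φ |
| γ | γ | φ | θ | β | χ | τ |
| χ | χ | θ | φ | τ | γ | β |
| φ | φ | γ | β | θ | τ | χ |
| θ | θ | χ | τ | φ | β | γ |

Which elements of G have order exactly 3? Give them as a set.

Identity is τ. Compute the order of each non-identity element by repeated multiplication:
  β: β → τ  (order 2)
  γ: γ → θ → τ  (order 3)
  χ: χ → τ  (order 2)
  φ: φ → τ  (order 2)
  θ: θ → γ → τ  (order 3)
Elements of order 3: {γ, θ}.

{γ, θ}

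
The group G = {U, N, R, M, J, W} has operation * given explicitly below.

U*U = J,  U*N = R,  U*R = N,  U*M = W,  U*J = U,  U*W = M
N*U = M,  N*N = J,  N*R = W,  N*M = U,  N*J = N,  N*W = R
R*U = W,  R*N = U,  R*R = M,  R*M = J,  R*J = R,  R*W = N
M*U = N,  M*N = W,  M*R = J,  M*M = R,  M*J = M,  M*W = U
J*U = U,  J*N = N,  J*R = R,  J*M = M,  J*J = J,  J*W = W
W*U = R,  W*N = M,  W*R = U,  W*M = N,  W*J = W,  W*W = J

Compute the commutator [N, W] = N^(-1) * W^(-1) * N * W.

M

Identity is J; from the table N^(-1) = N and W^(-1) = W.
N * W = R
R * N = U
U * W = M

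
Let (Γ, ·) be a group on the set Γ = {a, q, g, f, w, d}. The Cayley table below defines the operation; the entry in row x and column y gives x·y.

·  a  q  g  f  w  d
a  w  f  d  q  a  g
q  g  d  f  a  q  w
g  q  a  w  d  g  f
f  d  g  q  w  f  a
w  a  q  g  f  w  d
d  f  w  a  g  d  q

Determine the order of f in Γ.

2

The identity element is w (its row matches the header).
f^1 = f
f^2 = f·f = w
The first power of f equal to the identity is f^2, so ord(f) = 2.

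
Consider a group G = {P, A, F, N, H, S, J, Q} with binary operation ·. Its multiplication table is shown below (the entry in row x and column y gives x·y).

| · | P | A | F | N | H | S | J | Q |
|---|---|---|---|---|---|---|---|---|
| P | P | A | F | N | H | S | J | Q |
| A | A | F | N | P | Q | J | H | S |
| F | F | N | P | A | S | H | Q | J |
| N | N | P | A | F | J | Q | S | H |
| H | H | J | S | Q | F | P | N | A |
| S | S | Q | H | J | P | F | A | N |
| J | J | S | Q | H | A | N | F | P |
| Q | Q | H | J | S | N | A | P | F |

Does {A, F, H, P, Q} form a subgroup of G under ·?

F·H = S, which is not in {A, F, H, P, Q}.
The subset is not closed under ·, so it is not a subgroup.

No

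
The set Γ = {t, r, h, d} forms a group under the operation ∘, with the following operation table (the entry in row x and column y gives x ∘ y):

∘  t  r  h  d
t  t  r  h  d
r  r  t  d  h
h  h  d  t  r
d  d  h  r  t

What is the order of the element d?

2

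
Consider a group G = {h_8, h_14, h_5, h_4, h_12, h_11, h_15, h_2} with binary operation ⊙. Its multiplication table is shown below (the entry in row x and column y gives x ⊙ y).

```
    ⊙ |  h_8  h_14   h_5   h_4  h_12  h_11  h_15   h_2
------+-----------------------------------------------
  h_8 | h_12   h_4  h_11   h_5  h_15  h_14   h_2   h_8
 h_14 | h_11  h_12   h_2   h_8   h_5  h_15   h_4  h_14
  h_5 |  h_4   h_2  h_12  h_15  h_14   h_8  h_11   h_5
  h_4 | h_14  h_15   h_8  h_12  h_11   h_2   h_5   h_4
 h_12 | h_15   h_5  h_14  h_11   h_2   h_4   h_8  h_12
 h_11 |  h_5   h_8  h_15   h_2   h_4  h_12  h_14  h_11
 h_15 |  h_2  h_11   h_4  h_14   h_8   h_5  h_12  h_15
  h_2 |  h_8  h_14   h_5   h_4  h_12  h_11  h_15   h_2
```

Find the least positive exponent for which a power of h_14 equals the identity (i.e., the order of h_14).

The identity element is h_2 (its row matches the header).
h_14^1 = h_14
h_14^2 = h_14 ⊙ h_14 = h_12
h_14^3 = h_12 ⊙ h_14 = h_5
h_14^4 = h_5 ⊙ h_14 = h_2
The first power of h_14 equal to the identity is h_14^4, so ord(h_14) = 4.

4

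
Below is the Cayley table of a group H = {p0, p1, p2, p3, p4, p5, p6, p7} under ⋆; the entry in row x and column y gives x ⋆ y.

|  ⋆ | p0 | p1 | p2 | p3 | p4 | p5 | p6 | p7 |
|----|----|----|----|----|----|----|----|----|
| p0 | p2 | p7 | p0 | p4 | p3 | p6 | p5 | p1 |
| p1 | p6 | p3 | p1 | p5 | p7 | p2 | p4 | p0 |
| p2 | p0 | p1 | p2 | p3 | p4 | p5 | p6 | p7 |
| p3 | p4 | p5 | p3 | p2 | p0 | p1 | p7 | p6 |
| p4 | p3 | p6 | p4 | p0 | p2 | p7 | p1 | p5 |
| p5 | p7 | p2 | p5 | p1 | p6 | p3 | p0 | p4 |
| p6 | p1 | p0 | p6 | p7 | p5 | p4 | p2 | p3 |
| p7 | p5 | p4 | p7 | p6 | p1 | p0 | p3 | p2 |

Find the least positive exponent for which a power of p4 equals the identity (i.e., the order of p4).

The identity element is p2 (its row matches the header).
p4^1 = p4
p4^2 = p4 ⋆ p4 = p2
The first power of p4 equal to the identity is p4^2, so ord(p4) = 2.

2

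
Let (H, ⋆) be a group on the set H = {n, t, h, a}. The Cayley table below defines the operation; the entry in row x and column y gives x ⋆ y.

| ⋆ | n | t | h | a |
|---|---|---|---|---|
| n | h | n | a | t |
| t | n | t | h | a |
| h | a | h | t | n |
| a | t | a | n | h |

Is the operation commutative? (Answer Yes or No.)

Check whether the table is symmetric across its main diagonal.
Every entry (row x, col y) equals the entry (row y, col x), so H is abelian.

Yes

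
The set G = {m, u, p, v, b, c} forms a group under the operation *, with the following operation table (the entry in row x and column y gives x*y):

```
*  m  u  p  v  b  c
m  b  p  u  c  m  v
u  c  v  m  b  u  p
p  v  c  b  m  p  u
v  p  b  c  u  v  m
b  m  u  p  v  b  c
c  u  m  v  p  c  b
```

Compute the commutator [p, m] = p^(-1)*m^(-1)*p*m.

u

Identity is b; from the table p^(-1) = p and m^(-1) = m.
p*m = v
v*p = c
c*m = u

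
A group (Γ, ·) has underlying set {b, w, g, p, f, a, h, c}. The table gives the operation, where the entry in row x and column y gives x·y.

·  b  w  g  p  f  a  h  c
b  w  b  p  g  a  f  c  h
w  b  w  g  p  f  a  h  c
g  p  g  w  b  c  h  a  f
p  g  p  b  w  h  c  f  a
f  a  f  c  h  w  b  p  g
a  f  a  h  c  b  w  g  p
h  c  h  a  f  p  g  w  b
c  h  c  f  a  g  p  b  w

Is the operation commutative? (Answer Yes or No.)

Check whether the table is symmetric across its main diagonal.
Every entry (row x, col y) equals the entry (row y, col x), so Γ is abelian.

Yes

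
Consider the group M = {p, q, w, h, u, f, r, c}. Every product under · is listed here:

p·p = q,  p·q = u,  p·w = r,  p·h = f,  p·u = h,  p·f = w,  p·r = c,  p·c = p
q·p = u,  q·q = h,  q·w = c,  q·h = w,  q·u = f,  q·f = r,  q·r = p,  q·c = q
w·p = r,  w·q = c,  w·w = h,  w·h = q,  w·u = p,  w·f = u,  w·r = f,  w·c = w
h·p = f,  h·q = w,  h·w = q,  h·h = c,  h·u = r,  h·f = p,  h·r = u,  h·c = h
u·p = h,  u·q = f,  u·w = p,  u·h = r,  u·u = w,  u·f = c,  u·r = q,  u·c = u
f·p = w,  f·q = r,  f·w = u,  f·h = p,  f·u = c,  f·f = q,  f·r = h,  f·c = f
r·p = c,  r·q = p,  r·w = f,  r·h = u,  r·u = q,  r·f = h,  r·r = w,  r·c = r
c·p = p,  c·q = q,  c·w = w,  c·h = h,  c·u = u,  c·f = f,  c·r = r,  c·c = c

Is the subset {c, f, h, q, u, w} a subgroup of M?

No

f·q = r, which is not in {c, f, h, q, u, w}.
The subset is not closed under ·, so it is not a subgroup.
(Structurally, M here is isomorphic to the cyclic group Z_8.)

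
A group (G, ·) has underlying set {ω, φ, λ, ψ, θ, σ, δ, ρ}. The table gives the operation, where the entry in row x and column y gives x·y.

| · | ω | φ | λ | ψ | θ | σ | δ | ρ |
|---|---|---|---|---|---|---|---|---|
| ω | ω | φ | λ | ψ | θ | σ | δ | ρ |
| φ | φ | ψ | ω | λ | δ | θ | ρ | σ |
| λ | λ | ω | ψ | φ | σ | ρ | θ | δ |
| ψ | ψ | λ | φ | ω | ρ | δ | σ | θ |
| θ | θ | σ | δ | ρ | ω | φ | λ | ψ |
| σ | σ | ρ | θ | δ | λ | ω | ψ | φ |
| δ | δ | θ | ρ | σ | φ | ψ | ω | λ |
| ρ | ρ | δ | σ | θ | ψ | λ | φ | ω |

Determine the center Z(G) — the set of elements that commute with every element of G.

{ψ, ω}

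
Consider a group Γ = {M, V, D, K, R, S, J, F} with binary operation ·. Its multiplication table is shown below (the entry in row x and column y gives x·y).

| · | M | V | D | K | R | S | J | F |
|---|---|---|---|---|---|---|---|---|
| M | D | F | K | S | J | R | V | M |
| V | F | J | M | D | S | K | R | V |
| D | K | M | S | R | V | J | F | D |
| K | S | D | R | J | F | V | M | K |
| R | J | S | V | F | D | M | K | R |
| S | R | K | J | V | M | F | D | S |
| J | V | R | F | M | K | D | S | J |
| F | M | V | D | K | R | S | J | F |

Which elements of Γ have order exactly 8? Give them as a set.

Identity is F. Compute the order of each non-identity element by repeated multiplication:
  M: M → D → K → S → R → J → V → F  (order 8)
  V: V → J → R → S → K → D → M → F  (order 8)
  D: D → S → J → F  (order 4)
  K: K → J → M → S → V → D → R → F  (order 8)
  R: R → D → V → S → M → J → K → F  (order 8)
  S: S → F  (order 2)
  J: J → S → D → F  (order 4)
Elements of order 8: {K, M, R, V}.

{K, M, R, V}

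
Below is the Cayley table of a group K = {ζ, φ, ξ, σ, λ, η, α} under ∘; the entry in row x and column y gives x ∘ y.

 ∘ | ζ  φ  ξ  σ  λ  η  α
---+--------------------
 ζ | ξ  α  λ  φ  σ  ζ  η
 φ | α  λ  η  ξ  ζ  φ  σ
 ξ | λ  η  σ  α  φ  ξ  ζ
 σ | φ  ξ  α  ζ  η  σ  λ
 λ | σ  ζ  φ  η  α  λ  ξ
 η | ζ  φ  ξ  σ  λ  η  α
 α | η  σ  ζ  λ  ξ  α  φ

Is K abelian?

Check whether the table is symmetric across its main diagonal.
Every entry (row x, col y) equals the entry (row y, col x), so K is abelian.
(In fact K ≅ the cyclic group Z_7.)

Yes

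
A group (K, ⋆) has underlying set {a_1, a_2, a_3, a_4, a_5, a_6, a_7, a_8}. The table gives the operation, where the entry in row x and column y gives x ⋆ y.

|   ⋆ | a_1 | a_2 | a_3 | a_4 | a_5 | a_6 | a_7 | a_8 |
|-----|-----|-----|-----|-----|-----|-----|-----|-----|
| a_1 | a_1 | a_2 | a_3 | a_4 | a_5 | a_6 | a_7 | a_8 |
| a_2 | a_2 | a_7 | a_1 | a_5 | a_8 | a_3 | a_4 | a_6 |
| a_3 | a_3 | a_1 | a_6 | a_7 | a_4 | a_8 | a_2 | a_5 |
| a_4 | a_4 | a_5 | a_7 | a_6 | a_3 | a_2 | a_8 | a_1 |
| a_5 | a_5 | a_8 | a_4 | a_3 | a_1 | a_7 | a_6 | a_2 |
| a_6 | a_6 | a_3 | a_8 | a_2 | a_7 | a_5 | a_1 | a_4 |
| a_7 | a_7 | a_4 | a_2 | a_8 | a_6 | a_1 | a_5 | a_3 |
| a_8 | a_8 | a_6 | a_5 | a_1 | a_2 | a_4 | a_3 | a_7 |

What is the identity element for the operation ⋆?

a_1

The identity e satisfies e ⋆ x = x for all x, so its row in the table reproduces the column headers.
Row a_1 reads: a_1, a_2, a_3, a_4, a_5, a_6, a_7, a_8 — exactly the header order. So a_1 is the identity.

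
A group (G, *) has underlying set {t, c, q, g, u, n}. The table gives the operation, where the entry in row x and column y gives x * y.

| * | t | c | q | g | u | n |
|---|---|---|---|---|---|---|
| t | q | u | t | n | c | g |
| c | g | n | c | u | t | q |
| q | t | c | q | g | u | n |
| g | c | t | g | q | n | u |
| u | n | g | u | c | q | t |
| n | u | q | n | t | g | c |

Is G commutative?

c * t = g but t * c = u.
Since c and t do not commute, G is not abelian.

No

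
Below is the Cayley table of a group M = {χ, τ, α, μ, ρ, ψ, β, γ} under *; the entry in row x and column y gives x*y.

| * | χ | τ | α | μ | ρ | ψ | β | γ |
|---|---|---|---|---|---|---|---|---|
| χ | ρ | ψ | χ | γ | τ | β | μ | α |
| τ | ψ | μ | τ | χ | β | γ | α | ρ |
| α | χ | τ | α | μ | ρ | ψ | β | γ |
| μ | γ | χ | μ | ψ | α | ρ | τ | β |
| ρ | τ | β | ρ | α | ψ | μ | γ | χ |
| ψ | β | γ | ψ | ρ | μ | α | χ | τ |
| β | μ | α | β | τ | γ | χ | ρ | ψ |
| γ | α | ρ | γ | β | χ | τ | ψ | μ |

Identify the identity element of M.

The identity e satisfies e*x = x for all x, so its row in the table reproduces the column headers.
Row α reads: χ, τ, α, μ, ρ, ψ, β, γ — exactly the header order. So α is the identity.

α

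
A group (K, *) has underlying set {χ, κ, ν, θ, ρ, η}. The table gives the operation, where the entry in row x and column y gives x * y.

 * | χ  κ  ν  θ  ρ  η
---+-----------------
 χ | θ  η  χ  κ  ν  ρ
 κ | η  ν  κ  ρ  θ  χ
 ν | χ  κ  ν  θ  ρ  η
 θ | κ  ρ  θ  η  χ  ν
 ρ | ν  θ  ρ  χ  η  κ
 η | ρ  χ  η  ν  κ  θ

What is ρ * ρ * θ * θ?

θ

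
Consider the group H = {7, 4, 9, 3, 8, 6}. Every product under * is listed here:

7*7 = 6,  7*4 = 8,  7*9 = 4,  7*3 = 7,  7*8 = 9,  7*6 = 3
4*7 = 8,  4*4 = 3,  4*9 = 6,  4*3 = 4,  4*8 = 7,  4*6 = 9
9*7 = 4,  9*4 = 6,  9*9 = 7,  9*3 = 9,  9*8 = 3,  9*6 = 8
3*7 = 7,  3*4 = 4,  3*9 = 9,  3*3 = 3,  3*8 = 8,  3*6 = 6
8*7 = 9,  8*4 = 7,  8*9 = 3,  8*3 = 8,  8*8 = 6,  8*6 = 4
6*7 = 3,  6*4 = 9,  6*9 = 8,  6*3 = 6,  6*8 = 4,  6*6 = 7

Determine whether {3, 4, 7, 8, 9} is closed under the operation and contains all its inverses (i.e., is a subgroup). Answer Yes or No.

No

9 * 4 = 6, which is not in {3, 4, 7, 8, 9}.
The subset is not closed under *, so it is not a subgroup.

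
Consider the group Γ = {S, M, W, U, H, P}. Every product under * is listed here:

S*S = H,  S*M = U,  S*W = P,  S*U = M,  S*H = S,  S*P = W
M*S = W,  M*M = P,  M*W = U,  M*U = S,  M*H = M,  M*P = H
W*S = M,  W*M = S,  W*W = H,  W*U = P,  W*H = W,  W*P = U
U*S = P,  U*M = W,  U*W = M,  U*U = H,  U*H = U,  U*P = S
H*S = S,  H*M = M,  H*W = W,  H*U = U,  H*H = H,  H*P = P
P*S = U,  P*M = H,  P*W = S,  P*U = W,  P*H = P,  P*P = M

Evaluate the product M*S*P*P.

S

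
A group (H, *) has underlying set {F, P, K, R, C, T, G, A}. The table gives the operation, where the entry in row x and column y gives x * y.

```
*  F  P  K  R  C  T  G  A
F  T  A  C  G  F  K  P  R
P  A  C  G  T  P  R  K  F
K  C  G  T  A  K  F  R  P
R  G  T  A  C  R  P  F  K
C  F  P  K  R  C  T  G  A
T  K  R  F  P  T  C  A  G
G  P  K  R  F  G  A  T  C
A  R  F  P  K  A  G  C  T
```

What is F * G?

Read row F, column G: F * G = P.

P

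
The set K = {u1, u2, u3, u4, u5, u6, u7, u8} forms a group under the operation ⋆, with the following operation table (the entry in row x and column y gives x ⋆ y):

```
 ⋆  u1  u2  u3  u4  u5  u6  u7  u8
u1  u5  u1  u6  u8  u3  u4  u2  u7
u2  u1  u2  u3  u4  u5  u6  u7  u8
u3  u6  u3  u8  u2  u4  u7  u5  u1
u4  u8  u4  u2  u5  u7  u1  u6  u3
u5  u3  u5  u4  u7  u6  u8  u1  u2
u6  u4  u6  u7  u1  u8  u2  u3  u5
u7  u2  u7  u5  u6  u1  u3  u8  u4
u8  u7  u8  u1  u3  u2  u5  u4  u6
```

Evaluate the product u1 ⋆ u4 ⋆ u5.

u1 ⋆ u4 = u8
u8 ⋆ u5 = u2

u2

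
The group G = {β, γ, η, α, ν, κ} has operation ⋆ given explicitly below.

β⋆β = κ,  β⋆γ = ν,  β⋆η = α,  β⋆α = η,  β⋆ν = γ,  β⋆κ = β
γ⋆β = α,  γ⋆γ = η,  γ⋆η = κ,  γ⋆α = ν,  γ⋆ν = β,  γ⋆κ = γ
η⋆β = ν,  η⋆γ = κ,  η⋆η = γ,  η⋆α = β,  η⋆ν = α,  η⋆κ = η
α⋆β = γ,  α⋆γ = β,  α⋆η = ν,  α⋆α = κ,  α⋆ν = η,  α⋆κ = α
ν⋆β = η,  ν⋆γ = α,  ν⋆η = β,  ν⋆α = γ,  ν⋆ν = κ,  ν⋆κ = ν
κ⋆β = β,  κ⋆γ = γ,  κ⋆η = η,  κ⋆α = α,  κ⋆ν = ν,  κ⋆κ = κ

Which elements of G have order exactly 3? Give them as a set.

Identity is κ. Compute the order of each non-identity element by repeated multiplication:
  β: β → κ  (order 2)
  γ: γ → η → κ  (order 3)
  η: η → γ → κ  (order 3)
  α: α → κ  (order 2)
  ν: ν → κ  (order 2)
Elements of order 3: {γ, η}.

{γ, η}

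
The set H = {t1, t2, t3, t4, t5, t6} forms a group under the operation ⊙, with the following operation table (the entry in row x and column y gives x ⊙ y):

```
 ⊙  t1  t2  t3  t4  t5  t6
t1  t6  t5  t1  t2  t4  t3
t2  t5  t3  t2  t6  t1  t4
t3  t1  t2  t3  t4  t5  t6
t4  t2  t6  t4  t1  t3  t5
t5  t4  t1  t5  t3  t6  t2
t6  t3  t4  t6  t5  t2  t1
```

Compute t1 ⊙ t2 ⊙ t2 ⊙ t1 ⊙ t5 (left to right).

t2

t1 ⊙ t2 = t5
t5 ⊙ t2 = t1
t1 ⊙ t1 = t6
t6 ⊙ t5 = t2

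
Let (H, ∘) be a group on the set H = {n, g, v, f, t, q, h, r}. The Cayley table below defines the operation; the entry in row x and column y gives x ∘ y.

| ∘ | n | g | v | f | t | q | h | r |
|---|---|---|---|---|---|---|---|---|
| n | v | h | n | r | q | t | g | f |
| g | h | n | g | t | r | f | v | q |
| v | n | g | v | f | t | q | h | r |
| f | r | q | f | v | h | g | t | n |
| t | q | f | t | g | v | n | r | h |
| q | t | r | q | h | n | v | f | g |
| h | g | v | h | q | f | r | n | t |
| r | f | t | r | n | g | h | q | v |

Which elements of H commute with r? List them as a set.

{f, n, r, v}

Compare row r with column r entry by entry.
f ∘ r = n = r ∘ f, so f commutes with r.
t ∘ r = h but r ∘ t = g, so t does not.
Collecting the elements that commute with r: C(r) = {f, n, r, v}.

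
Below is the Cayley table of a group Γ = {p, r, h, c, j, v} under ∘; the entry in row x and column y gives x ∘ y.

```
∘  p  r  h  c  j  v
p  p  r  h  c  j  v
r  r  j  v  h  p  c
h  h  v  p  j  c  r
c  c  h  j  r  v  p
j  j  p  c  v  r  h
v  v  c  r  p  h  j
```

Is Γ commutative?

Yes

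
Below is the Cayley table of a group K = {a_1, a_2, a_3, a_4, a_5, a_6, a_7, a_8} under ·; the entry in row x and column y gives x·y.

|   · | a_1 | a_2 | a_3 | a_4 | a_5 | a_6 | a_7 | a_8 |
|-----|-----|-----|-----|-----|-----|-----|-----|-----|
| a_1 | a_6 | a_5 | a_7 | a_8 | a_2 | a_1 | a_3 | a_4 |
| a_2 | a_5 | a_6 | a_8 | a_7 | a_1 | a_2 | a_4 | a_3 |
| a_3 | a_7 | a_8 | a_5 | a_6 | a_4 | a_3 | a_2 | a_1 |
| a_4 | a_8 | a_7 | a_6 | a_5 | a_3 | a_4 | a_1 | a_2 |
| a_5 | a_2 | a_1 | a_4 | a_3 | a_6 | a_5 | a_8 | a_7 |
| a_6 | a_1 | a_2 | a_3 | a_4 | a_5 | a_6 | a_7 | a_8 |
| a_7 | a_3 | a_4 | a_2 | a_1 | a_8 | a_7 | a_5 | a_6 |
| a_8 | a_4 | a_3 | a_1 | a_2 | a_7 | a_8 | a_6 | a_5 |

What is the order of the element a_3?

4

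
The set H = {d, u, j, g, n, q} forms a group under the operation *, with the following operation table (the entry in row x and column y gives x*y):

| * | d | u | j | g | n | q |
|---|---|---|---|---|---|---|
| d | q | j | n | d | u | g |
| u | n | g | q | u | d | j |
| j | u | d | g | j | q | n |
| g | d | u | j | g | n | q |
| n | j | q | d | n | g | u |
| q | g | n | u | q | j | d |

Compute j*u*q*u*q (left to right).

j*u = d
d*q = g
g*u = u
u*q = j

j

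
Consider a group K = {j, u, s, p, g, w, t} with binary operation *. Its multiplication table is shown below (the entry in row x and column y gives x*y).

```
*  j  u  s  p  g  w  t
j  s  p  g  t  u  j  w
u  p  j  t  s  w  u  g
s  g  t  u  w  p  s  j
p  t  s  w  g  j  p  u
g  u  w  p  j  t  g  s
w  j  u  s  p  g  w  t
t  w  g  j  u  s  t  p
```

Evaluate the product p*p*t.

p*p = g
g*t = s

s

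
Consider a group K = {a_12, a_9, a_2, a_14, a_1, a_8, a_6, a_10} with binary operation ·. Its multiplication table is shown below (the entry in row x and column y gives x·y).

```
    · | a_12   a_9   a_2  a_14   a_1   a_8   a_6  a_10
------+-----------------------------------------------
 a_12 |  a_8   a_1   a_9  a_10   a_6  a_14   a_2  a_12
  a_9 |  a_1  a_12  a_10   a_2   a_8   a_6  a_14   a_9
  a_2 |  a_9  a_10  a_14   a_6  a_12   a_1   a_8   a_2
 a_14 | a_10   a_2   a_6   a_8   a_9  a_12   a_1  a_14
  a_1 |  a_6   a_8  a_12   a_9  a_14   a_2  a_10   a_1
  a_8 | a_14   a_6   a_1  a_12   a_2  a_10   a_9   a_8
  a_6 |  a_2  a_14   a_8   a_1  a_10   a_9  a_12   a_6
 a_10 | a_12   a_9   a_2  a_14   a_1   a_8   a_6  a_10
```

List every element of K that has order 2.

Identity is a_10. Compute the order of each non-identity element by repeated multiplication:
  a_12: a_12 → a_8 → a_14 → a_10  (order 4)
  a_9: a_9 → a_12 → a_1 → a_8 → a_6 → a_14 → a_2 → a_10  (order 8)
  a_2: a_2 → a_14 → a_6 → a_8 → a_1 → a_12 → a_9 → a_10  (order 8)
  a_14: a_14 → a_8 → a_12 → a_10  (order 4)
  a_1: a_1 → a_14 → a_9 → a_8 → a_2 → a_12 → a_6 → a_10  (order 8)
  a_8: a_8 → a_10  (order 2)
  a_6: a_6 → a_12 → a_2 → a_8 → a_9 → a_14 → a_1 → a_10  (order 8)
Elements of order 2: {a_8}.
(Structurally, K here is isomorphic to the cyclic group Z_8.)

{a_8}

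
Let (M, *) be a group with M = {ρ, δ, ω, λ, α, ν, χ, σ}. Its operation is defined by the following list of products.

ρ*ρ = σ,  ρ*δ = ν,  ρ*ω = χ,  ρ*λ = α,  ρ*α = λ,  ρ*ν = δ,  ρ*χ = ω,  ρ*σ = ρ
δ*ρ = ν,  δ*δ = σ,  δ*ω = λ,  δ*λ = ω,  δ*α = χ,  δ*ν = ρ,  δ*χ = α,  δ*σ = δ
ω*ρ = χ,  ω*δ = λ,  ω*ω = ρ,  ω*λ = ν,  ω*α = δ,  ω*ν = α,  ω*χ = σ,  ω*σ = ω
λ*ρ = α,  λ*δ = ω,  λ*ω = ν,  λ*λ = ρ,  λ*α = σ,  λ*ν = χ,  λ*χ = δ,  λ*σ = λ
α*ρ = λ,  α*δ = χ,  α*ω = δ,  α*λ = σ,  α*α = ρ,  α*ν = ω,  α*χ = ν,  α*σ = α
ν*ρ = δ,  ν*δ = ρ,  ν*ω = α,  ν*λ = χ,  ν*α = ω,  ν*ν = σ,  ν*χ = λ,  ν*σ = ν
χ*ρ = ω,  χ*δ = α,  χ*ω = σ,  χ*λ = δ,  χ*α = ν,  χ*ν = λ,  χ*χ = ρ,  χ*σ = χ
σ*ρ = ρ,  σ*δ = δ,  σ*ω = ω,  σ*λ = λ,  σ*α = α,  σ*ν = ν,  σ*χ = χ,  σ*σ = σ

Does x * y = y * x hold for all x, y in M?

Check whether the table is symmetric across its main diagonal.
Every entry (row x, col y) equals the entry (row y, col x), so M is abelian.

Yes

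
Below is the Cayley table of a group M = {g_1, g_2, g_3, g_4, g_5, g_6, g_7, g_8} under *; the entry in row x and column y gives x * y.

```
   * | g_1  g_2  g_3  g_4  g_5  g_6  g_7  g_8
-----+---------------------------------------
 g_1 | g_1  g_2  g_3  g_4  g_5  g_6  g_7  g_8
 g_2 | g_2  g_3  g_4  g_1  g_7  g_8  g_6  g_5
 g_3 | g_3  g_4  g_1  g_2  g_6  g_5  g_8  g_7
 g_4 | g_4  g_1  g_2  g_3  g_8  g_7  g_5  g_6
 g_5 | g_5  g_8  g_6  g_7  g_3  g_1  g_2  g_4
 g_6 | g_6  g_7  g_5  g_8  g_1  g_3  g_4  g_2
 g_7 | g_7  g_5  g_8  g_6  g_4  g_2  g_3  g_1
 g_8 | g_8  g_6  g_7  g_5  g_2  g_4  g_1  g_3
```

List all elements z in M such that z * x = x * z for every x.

An element z is central iff its row equals its column in the table.
For g_7: g_7 * g_2 = g_5 ≠ g_6 = g_2 * g_7, so g_7 ∉ Z.
Checking each element this way leaves Z(M) = {g_1, g_3}.

{g_1, g_3}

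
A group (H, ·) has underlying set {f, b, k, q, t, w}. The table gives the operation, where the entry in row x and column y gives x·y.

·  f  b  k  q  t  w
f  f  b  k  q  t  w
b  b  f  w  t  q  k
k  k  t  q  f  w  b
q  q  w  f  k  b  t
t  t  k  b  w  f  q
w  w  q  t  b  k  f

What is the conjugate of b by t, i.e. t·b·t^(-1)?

w

The identity is f. In row t, the entry f sits in column t, so t^(-1) = t.
t·b = k
k·t = w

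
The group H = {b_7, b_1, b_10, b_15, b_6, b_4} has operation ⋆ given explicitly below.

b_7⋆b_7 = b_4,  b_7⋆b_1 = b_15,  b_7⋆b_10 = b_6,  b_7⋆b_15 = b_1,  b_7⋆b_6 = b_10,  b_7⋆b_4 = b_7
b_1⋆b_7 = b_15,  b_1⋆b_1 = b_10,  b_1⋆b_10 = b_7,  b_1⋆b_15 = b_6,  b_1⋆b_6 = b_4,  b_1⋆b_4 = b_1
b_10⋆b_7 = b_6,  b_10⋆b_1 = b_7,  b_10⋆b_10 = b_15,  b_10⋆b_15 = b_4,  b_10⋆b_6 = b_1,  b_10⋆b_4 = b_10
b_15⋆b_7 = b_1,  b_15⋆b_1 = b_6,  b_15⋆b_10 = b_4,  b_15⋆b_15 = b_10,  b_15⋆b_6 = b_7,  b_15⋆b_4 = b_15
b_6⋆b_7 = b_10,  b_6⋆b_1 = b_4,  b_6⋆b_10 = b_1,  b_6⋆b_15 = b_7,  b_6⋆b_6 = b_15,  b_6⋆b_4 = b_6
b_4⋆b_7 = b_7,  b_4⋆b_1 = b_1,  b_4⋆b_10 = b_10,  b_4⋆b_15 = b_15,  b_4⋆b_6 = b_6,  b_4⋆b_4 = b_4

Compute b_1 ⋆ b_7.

Read row b_1, column b_7: b_1 ⋆ b_7 = b_15.

b_15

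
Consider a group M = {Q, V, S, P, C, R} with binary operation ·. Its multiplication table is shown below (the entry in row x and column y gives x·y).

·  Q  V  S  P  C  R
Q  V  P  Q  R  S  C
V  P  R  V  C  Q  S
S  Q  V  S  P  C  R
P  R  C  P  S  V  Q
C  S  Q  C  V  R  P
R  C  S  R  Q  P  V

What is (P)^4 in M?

P^1 = P
P^2 = P·P = S
P^3 = S·P = P
P^4 = P·P = S

S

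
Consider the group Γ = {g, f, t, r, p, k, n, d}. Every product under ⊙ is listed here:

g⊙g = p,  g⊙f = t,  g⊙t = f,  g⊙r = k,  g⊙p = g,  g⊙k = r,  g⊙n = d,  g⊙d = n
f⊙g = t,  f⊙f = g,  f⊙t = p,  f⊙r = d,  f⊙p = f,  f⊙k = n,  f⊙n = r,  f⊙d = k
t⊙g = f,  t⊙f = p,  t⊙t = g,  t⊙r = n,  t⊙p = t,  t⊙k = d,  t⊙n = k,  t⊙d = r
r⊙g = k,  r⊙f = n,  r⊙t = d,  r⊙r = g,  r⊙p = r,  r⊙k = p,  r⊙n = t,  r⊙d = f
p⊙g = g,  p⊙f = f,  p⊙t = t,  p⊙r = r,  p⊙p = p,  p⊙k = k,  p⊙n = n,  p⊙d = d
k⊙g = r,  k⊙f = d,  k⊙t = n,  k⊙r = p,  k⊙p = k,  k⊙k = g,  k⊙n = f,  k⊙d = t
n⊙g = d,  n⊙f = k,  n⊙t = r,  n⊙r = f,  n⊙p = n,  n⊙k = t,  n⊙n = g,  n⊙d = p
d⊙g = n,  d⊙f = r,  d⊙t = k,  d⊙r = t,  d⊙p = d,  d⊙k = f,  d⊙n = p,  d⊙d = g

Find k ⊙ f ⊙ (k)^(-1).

t

The identity is p. In row k, the entry p sits in column r, so k^(-1) = r.
k ⊙ f = d
d ⊙ r = t
(Structurally, Γ here is isomorphic to the quaternion group Q_8.)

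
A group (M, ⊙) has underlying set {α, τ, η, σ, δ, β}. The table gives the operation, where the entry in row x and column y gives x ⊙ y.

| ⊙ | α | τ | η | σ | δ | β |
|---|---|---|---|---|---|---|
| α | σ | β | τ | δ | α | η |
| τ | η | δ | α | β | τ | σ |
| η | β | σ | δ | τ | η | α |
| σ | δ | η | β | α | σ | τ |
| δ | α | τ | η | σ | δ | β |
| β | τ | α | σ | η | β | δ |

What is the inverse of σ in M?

First locate the identity: row δ matches the header, so δ is the identity.
Scan row σ for δ: σ ⊙ α = δ. Hence σ^(-1) = α.

α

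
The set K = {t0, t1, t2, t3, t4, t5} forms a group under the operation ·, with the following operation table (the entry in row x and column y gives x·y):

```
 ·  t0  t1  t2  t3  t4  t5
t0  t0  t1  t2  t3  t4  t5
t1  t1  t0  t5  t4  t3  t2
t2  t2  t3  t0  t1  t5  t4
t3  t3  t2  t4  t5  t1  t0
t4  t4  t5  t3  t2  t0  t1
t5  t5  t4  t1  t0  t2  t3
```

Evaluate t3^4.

t3^1 = t3
t3^2 = t3·t3 = t5
t3^3 = t5·t3 = t0
t3^4 = t0·t3 = t3

t3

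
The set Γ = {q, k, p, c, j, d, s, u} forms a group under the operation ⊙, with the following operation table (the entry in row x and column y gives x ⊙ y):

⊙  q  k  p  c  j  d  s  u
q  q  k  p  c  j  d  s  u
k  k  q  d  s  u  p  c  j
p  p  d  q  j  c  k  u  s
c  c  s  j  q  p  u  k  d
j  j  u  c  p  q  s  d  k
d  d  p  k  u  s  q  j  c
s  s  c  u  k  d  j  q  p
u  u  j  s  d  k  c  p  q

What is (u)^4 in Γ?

q

u^1 = u
u^2 = u ⊙ u = q
u^3 = q ⊙ u = u
u^4 = u ⊙ u = q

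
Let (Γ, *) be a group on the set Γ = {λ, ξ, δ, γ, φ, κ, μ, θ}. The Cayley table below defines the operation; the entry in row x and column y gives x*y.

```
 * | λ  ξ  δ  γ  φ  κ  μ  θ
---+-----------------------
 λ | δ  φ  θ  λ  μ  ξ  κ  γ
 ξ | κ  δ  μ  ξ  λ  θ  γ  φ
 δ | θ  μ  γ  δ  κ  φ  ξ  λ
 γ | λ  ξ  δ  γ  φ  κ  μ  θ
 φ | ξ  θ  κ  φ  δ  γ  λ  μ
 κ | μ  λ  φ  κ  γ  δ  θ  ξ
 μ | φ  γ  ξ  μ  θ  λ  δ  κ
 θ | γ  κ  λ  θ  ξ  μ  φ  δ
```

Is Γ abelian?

μ*λ = φ but λ*μ = κ.
Since μ and λ do not commute, Γ is not abelian.

No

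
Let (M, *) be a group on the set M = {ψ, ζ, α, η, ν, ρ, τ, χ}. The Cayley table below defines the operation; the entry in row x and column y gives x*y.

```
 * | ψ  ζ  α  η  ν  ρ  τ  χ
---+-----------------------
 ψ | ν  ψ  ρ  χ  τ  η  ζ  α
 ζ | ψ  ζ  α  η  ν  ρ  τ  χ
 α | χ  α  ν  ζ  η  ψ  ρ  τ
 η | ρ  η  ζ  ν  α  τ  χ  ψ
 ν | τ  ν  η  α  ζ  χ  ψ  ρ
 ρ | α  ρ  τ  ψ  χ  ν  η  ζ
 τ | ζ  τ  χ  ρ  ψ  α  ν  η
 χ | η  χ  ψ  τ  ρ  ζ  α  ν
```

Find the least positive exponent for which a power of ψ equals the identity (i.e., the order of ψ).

The identity element is ζ (its row matches the header).
ψ^1 = ψ
ψ^2 = ψ*ψ = ν
ψ^3 = ν*ψ = τ
ψ^4 = τ*ψ = ζ
The first power of ψ equal to the identity is ψ^4, so ord(ψ) = 4.

4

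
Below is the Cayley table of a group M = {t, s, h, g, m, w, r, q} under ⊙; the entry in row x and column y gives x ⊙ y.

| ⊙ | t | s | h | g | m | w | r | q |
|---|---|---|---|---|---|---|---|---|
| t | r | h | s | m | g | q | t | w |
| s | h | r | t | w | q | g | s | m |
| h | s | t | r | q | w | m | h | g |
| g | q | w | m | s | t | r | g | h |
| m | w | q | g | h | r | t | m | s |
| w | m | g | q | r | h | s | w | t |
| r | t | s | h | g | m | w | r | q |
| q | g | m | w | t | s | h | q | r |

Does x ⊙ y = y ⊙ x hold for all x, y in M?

w ⊙ t = m but t ⊙ w = q.
Since w and t do not commute, M is not abelian.

No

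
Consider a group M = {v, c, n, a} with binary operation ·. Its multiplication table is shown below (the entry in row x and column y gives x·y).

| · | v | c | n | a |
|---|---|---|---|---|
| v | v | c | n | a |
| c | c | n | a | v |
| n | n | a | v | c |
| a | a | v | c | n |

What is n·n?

v

Read row n, column n: n·n = v.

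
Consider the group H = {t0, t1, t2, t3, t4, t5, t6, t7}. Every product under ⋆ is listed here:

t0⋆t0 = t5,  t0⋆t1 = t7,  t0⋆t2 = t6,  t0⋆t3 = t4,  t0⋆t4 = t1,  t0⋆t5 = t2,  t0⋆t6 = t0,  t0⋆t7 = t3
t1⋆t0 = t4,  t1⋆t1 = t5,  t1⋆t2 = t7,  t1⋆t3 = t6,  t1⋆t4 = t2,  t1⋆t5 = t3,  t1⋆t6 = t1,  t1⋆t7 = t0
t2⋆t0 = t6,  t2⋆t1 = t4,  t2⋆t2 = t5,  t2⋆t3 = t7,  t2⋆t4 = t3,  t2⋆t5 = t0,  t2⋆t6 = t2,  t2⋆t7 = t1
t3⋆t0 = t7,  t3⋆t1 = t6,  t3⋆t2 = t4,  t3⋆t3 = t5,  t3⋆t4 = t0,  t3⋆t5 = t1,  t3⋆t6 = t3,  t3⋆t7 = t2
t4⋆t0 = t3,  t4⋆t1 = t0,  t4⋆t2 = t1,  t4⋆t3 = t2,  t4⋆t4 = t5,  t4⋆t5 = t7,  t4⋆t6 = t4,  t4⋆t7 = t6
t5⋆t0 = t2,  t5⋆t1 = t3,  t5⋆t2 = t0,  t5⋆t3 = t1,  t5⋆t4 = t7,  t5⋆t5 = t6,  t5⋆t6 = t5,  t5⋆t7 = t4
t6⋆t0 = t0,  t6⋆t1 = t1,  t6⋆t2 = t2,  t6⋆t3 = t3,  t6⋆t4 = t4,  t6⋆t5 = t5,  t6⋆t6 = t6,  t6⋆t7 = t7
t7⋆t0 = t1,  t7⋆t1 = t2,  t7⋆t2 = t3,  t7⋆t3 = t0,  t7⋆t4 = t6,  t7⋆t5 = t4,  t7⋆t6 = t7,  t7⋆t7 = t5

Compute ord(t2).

The identity element is t6 (its row matches the header).
t2^1 = t2
t2^2 = t2 ⋆ t2 = t5
t2^3 = t5 ⋆ t2 = t0
t2^4 = t0 ⋆ t2 = t6
The first power of t2 equal to the identity is t2^4, so ord(t2) = 4.

4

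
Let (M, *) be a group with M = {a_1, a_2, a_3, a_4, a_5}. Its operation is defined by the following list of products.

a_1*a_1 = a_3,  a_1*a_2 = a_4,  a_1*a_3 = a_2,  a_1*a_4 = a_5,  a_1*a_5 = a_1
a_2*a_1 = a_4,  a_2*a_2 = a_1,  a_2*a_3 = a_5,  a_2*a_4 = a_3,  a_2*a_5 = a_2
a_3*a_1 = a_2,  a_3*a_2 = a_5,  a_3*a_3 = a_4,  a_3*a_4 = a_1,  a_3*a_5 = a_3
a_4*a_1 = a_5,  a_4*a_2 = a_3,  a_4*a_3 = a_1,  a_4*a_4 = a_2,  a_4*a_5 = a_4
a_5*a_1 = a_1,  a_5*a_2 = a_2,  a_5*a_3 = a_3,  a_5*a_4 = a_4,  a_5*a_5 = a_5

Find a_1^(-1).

a_4

First locate the identity: row a_5 matches the header, so a_5 is the identity.
Scan row a_1 for a_5: a_1 * a_4 = a_5. Hence a_1^(-1) = a_4.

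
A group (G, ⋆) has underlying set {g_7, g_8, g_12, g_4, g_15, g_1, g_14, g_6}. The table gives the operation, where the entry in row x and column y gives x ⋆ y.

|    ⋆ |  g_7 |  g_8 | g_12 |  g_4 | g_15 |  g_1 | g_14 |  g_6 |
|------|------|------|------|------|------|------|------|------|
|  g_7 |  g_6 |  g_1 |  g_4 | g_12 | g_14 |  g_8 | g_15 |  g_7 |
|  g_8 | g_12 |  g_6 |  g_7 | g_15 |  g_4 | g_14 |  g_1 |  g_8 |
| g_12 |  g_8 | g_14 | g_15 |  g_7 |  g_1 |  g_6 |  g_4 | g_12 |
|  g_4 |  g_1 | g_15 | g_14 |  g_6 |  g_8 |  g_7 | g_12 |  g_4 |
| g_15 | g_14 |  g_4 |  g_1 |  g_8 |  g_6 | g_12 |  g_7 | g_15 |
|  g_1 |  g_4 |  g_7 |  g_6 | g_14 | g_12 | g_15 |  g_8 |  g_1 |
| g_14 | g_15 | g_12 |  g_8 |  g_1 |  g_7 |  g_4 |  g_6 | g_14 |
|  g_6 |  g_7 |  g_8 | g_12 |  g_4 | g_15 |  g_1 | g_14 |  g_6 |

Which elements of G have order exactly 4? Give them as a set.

{g_1, g_12}

Identity is g_6. Compute the order of each non-identity element by repeated multiplication:
  g_7: g_7 → g_6  (order 2)
  g_8: g_8 → g_6  (order 2)
  g_12: g_12 → g_15 → g_1 → g_6  (order 4)
  g_4: g_4 → g_6  (order 2)
  g_15: g_15 → g_6  (order 2)
  g_1: g_1 → g_15 → g_12 → g_6  (order 4)
  g_14: g_14 → g_6  (order 2)
Elements of order 4: {g_1, g_12}.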